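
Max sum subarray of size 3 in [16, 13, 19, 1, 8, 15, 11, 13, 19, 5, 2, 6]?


[0:3]: 48
[1:4]: 33
[2:5]: 28
[3:6]: 24
[4:7]: 34
[5:8]: 39
[6:9]: 43
[7:10]: 37
[8:11]: 26
[9:12]: 13

Max: 48 at [0:3]


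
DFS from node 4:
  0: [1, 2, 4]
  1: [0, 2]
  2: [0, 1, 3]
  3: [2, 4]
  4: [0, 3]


Visit 4, push [3, 0]
Visit 0, push [2, 1]
Visit 1, push [2]
Visit 2, push [3]
Visit 3, push []

DFS order: [4, 0, 1, 2, 3]


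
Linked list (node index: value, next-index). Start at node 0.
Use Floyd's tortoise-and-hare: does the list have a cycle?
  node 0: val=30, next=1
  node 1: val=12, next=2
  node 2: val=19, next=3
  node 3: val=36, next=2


Floyd's tortoise (slow, +1) and hare (fast, +2):
  init: slow=0, fast=0
  step 1: slow=1, fast=2
  step 2: slow=2, fast=2
  slow == fast at node 2: cycle detected

Cycle: yes


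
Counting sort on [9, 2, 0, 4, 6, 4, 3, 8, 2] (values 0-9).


Input: [9, 2, 0, 4, 6, 4, 3, 8, 2]
Counts: [1, 0, 2, 1, 2, 0, 1, 0, 1, 1]

Sorted: [0, 2, 2, 3, 4, 4, 6, 8, 9]


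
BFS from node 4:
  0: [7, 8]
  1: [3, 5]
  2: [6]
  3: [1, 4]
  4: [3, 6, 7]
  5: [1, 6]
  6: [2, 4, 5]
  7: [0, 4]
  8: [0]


Visit 4, enqueue [3, 6, 7]
Visit 3, enqueue [1]
Visit 6, enqueue [2, 5]
Visit 7, enqueue [0]
Visit 1, enqueue []
Visit 2, enqueue []
Visit 5, enqueue []
Visit 0, enqueue [8]
Visit 8, enqueue []

BFS order: [4, 3, 6, 7, 1, 2, 5, 0, 8]


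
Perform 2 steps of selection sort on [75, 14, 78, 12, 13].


Initial: [75, 14, 78, 12, 13]
Step 1: min=12 at 3
  Swap: [12, 14, 78, 75, 13]
Step 2: min=13 at 4
  Swap: [12, 13, 78, 75, 14]

After 2 steps: [12, 13, 78, 75, 14]


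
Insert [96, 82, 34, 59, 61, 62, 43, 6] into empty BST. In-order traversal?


Insert 96: root
Insert 82: L from 96
Insert 34: L from 96 -> L from 82
Insert 59: L from 96 -> L from 82 -> R from 34
Insert 61: L from 96 -> L from 82 -> R from 34 -> R from 59
Insert 62: L from 96 -> L from 82 -> R from 34 -> R from 59 -> R from 61
Insert 43: L from 96 -> L from 82 -> R from 34 -> L from 59
Insert 6: L from 96 -> L from 82 -> L from 34

In-order: [6, 34, 43, 59, 61, 62, 82, 96]


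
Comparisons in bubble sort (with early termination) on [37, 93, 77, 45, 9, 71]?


Algorithm: bubble sort (with early termination)
Input: [37, 93, 77, 45, 9, 71]
Sorted: [9, 37, 45, 71, 77, 93]

15


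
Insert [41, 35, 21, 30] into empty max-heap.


Insert 41: [41]
Insert 35: [41, 35]
Insert 21: [41, 35, 21]
Insert 30: [41, 35, 21, 30]

Final heap: [41, 35, 21, 30]


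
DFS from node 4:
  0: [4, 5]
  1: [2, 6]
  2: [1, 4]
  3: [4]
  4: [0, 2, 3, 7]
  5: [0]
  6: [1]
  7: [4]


Visit 4, push [7, 3, 2, 0]
Visit 0, push [5]
Visit 5, push []
Visit 2, push [1]
Visit 1, push [6]
Visit 6, push []
Visit 3, push []
Visit 7, push []

DFS order: [4, 0, 5, 2, 1, 6, 3, 7]


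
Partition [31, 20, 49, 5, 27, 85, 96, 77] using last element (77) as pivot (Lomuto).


Pivot: 77
  31 <= 77: advance i (no swap)
  20 <= 77: advance i (no swap)
  49 <= 77: advance i (no swap)
  5 <= 77: advance i (no swap)
  27 <= 77: advance i (no swap)
Place pivot at 5: [31, 20, 49, 5, 27, 77, 96, 85]

Partitioned: [31, 20, 49, 5, 27, 77, 96, 85]


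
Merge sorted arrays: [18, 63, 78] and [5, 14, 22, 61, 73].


Take 5 from B
Take 14 from B
Take 18 from A
Take 22 from B
Take 61 from B
Take 63 from A
Take 73 from B

Merged: [5, 14, 18, 22, 61, 63, 73, 78]


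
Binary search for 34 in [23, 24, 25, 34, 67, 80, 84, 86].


Step 1: lo=0, hi=7, mid=3, val=34

Found at index 3


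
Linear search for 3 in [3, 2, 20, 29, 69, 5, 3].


i=0: 3==3 found!

Found at 0, 1 comps


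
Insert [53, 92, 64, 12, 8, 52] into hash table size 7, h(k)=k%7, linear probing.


Insert 53: h=4 -> slot 4
Insert 92: h=1 -> slot 1
Insert 64: h=1, 1 probes -> slot 2
Insert 12: h=5 -> slot 5
Insert 8: h=1, 2 probes -> slot 3
Insert 52: h=3, 3 probes -> slot 6

Table: [None, 92, 64, 8, 53, 12, 52]


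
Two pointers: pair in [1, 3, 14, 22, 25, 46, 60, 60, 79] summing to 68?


lo=0(1)+hi=8(79)=80
lo=0(1)+hi=7(60)=61
lo=1(3)+hi=7(60)=63
lo=2(14)+hi=7(60)=74
lo=2(14)+hi=6(60)=74
lo=2(14)+hi=5(46)=60
lo=3(22)+hi=5(46)=68

Yes: 22+46=68


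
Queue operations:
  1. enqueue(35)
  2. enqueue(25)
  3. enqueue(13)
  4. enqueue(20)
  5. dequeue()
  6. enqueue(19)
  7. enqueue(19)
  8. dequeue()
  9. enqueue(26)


enqueue(35) -> [35]
enqueue(25) -> [35, 25]
enqueue(13) -> [35, 25, 13]
enqueue(20) -> [35, 25, 13, 20]
dequeue()->35, [25, 13, 20]
enqueue(19) -> [25, 13, 20, 19]
enqueue(19) -> [25, 13, 20, 19, 19]
dequeue()->25, [13, 20, 19, 19]
enqueue(26) -> [13, 20, 19, 19, 26]

Final queue: [13, 20, 19, 19, 26]


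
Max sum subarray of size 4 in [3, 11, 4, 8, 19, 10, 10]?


[0:4]: 26
[1:5]: 42
[2:6]: 41
[3:7]: 47

Max: 47 at [3:7]


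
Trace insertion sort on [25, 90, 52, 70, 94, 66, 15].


Initial: [25, 90, 52, 70, 94, 66, 15]
Insert 90: [25, 90, 52, 70, 94, 66, 15]
Insert 52: [25, 52, 90, 70, 94, 66, 15]
Insert 70: [25, 52, 70, 90, 94, 66, 15]
Insert 94: [25, 52, 70, 90, 94, 66, 15]
Insert 66: [25, 52, 66, 70, 90, 94, 15]
Insert 15: [15, 25, 52, 66, 70, 90, 94]

Sorted: [15, 25, 52, 66, 70, 90, 94]


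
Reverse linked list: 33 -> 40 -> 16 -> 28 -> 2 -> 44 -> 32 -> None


Step 1: curr=33, set curr.next=prev(None) | reversed so far: 33
Step 2: curr=40, set curr.next=prev(33) | reversed so far: 40 -> 33
Step 3: curr=16, set curr.next=prev(40) | reversed so far: 16 -> 40 -> 33
Step 4: curr=28, set curr.next=prev(16) | reversed so far: 28 -> 16 -> 40 -> 33
Step 5: curr=2, set curr.next=prev(28) | reversed so far: 2 -> 28 -> 16 -> 40 -> 33
Step 6: curr=44, set curr.next=prev(2) | reversed so far: 44 -> 2 -> 28 -> 16 -> 40 -> 33
Step 7: curr=32, set curr.next=prev(44) | reversed so far: 32 -> 44 -> 2 -> 28 -> 16 -> 40 -> 33

32 -> 44 -> 2 -> 28 -> 16 -> 40 -> 33 -> None


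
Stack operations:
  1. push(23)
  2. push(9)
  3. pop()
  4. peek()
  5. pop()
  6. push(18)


push(23) -> [23]
push(9) -> [23, 9]
pop()->9, [23]
peek()->23
pop()->23, []
push(18) -> [18]

Final stack: [18]


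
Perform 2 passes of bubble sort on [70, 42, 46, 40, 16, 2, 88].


Initial: [70, 42, 46, 40, 16, 2, 88]
Pass 1: [42, 46, 40, 16, 2, 70, 88] (5 swaps)
Pass 2: [42, 40, 16, 2, 46, 70, 88] (3 swaps)

After 2 passes: [42, 40, 16, 2, 46, 70, 88]


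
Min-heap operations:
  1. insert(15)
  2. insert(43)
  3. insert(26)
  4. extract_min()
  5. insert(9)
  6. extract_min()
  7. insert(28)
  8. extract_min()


insert(15) -> [15]
insert(43) -> [15, 43]
insert(26) -> [15, 43, 26]
extract_min()->15, [26, 43]
insert(9) -> [9, 43, 26]
extract_min()->9, [26, 43]
insert(28) -> [26, 43, 28]
extract_min()->26, [28, 43]

Final heap: [28, 43]


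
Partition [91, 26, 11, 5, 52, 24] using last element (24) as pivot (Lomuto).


Pivot: 24
  11 <= 24: swap -> [11, 26, 91, 5, 52, 24]
  5 <= 24: swap -> [11, 5, 91, 26, 52, 24]
Place pivot at 2: [11, 5, 24, 26, 52, 91]

Partitioned: [11, 5, 24, 26, 52, 91]


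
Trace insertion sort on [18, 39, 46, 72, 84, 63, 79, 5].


Initial: [18, 39, 46, 72, 84, 63, 79, 5]
Insert 39: [18, 39, 46, 72, 84, 63, 79, 5]
Insert 46: [18, 39, 46, 72, 84, 63, 79, 5]
Insert 72: [18, 39, 46, 72, 84, 63, 79, 5]
Insert 84: [18, 39, 46, 72, 84, 63, 79, 5]
Insert 63: [18, 39, 46, 63, 72, 84, 79, 5]
Insert 79: [18, 39, 46, 63, 72, 79, 84, 5]
Insert 5: [5, 18, 39, 46, 63, 72, 79, 84]

Sorted: [5, 18, 39, 46, 63, 72, 79, 84]


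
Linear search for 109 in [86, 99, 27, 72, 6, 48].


i=0: 86!=109
i=1: 99!=109
i=2: 27!=109
i=3: 72!=109
i=4: 6!=109
i=5: 48!=109

Not found, 6 comps


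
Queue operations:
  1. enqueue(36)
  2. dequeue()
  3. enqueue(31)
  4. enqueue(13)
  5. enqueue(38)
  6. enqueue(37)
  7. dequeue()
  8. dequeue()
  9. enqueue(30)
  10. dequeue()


enqueue(36) -> [36]
dequeue()->36, []
enqueue(31) -> [31]
enqueue(13) -> [31, 13]
enqueue(38) -> [31, 13, 38]
enqueue(37) -> [31, 13, 38, 37]
dequeue()->31, [13, 38, 37]
dequeue()->13, [38, 37]
enqueue(30) -> [38, 37, 30]
dequeue()->38, [37, 30]

Final queue: [37, 30]


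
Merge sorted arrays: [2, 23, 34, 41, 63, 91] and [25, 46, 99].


Take 2 from A
Take 23 from A
Take 25 from B
Take 34 from A
Take 41 from A
Take 46 from B
Take 63 from A
Take 91 from A

Merged: [2, 23, 25, 34, 41, 46, 63, 91, 99]


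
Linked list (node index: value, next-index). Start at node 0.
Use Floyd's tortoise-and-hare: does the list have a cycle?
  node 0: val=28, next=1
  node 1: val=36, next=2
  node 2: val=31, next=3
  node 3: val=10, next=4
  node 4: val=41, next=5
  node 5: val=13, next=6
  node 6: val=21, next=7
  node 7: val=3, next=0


Floyd's tortoise (slow, +1) and hare (fast, +2):
  init: slow=0, fast=0
  step 1: slow=1, fast=2
  step 2: slow=2, fast=4
  step 3: slow=3, fast=6
  step 4: slow=4, fast=0
  step 5: slow=5, fast=2
  step 6: slow=6, fast=4
  step 7: slow=7, fast=6
  step 8: slow=0, fast=0
  slow == fast at node 0: cycle detected

Cycle: yes


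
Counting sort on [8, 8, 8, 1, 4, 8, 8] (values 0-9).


Input: [8, 8, 8, 1, 4, 8, 8]
Counts: [0, 1, 0, 0, 1, 0, 0, 0, 5, 0]

Sorted: [1, 4, 8, 8, 8, 8, 8]


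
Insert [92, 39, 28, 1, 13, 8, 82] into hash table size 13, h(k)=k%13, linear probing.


Insert 92: h=1 -> slot 1
Insert 39: h=0 -> slot 0
Insert 28: h=2 -> slot 2
Insert 1: h=1, 2 probes -> slot 3
Insert 13: h=0, 4 probes -> slot 4
Insert 8: h=8 -> slot 8
Insert 82: h=4, 1 probes -> slot 5

Table: [39, 92, 28, 1, 13, 82, None, None, 8, None, None, None, None]


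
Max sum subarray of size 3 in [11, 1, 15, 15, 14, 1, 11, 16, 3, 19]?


[0:3]: 27
[1:4]: 31
[2:5]: 44
[3:6]: 30
[4:7]: 26
[5:8]: 28
[6:9]: 30
[7:10]: 38

Max: 44 at [2:5]


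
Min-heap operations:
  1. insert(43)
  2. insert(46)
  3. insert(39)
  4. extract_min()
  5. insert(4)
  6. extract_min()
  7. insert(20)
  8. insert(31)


insert(43) -> [43]
insert(46) -> [43, 46]
insert(39) -> [39, 46, 43]
extract_min()->39, [43, 46]
insert(4) -> [4, 46, 43]
extract_min()->4, [43, 46]
insert(20) -> [20, 46, 43]
insert(31) -> [20, 31, 43, 46]

Final heap: [20, 31, 43, 46]


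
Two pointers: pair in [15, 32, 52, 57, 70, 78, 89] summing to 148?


lo=0(15)+hi=6(89)=104
lo=1(32)+hi=6(89)=121
lo=2(52)+hi=6(89)=141
lo=3(57)+hi=6(89)=146
lo=4(70)+hi=6(89)=159
lo=4(70)+hi=5(78)=148

Yes: 70+78=148


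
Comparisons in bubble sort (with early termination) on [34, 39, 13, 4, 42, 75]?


Algorithm: bubble sort (with early termination)
Input: [34, 39, 13, 4, 42, 75]
Sorted: [4, 13, 34, 39, 42, 75]

14


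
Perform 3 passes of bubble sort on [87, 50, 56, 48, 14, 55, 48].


Initial: [87, 50, 56, 48, 14, 55, 48]
Pass 1: [50, 56, 48, 14, 55, 48, 87] (6 swaps)
Pass 2: [50, 48, 14, 55, 48, 56, 87] (4 swaps)
Pass 3: [48, 14, 50, 48, 55, 56, 87] (3 swaps)

After 3 passes: [48, 14, 50, 48, 55, 56, 87]


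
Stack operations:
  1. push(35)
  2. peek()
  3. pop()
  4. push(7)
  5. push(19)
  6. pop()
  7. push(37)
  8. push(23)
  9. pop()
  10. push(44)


push(35) -> [35]
peek()->35
pop()->35, []
push(7) -> [7]
push(19) -> [7, 19]
pop()->19, [7]
push(37) -> [7, 37]
push(23) -> [7, 37, 23]
pop()->23, [7, 37]
push(44) -> [7, 37, 44]

Final stack: [7, 37, 44]


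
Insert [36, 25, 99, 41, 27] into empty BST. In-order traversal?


Insert 36: root
Insert 25: L from 36
Insert 99: R from 36
Insert 41: R from 36 -> L from 99
Insert 27: L from 36 -> R from 25

In-order: [25, 27, 36, 41, 99]


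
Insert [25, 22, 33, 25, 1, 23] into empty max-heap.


Insert 25: [25]
Insert 22: [25, 22]
Insert 33: [33, 22, 25]
Insert 25: [33, 25, 25, 22]
Insert 1: [33, 25, 25, 22, 1]
Insert 23: [33, 25, 25, 22, 1, 23]

Final heap: [33, 25, 25, 22, 1, 23]


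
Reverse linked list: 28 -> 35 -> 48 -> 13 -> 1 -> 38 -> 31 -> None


Step 1: curr=28, set curr.next=prev(None) | reversed so far: 28
Step 2: curr=35, set curr.next=prev(28) | reversed so far: 35 -> 28
Step 3: curr=48, set curr.next=prev(35) | reversed so far: 48 -> 35 -> 28
Step 4: curr=13, set curr.next=prev(48) | reversed so far: 13 -> 48 -> 35 -> 28
Step 5: curr=1, set curr.next=prev(13) | reversed so far: 1 -> 13 -> 48 -> 35 -> 28
Step 6: curr=38, set curr.next=prev(1) | reversed so far: 38 -> 1 -> 13 -> 48 -> 35 -> 28
Step 7: curr=31, set curr.next=prev(38) | reversed so far: 31 -> 38 -> 1 -> 13 -> 48 -> 35 -> 28

31 -> 38 -> 1 -> 13 -> 48 -> 35 -> 28 -> None


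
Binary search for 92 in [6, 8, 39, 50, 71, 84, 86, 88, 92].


Step 1: lo=0, hi=8, mid=4, val=71
Step 2: lo=5, hi=8, mid=6, val=86
Step 3: lo=7, hi=8, mid=7, val=88
Step 4: lo=8, hi=8, mid=8, val=92

Found at index 8


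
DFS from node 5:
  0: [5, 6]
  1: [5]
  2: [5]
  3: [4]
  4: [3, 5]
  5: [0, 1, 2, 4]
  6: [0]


Visit 5, push [4, 2, 1, 0]
Visit 0, push [6]
Visit 6, push []
Visit 1, push []
Visit 2, push []
Visit 4, push [3]
Visit 3, push []

DFS order: [5, 0, 6, 1, 2, 4, 3]


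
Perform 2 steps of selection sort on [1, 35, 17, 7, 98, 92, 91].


Initial: [1, 35, 17, 7, 98, 92, 91]
Step 1: min=1 at 0
  Swap: [1, 35, 17, 7, 98, 92, 91]
Step 2: min=7 at 3
  Swap: [1, 7, 17, 35, 98, 92, 91]

After 2 steps: [1, 7, 17, 35, 98, 92, 91]


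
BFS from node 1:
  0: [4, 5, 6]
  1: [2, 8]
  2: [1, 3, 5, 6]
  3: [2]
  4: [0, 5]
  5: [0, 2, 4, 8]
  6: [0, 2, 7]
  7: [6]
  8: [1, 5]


Visit 1, enqueue [2, 8]
Visit 2, enqueue [3, 5, 6]
Visit 8, enqueue []
Visit 3, enqueue []
Visit 5, enqueue [0, 4]
Visit 6, enqueue [7]
Visit 0, enqueue []
Visit 4, enqueue []
Visit 7, enqueue []

BFS order: [1, 2, 8, 3, 5, 6, 0, 4, 7]


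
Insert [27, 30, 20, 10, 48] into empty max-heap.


Insert 27: [27]
Insert 30: [30, 27]
Insert 20: [30, 27, 20]
Insert 10: [30, 27, 20, 10]
Insert 48: [48, 30, 20, 10, 27]

Final heap: [48, 30, 20, 10, 27]


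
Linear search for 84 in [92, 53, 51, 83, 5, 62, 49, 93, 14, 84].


i=0: 92!=84
i=1: 53!=84
i=2: 51!=84
i=3: 83!=84
i=4: 5!=84
i=5: 62!=84
i=6: 49!=84
i=7: 93!=84
i=8: 14!=84
i=9: 84==84 found!

Found at 9, 10 comps


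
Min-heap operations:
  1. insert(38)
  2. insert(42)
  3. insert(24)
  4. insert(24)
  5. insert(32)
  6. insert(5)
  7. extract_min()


insert(38) -> [38]
insert(42) -> [38, 42]
insert(24) -> [24, 42, 38]
insert(24) -> [24, 24, 38, 42]
insert(32) -> [24, 24, 38, 42, 32]
insert(5) -> [5, 24, 24, 42, 32, 38]
extract_min()->5, [24, 24, 38, 42, 32]

Final heap: [24, 24, 38, 42, 32]


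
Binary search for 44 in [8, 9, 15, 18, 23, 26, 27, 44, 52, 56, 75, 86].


Step 1: lo=0, hi=11, mid=5, val=26
Step 2: lo=6, hi=11, mid=8, val=52
Step 3: lo=6, hi=7, mid=6, val=27
Step 4: lo=7, hi=7, mid=7, val=44

Found at index 7


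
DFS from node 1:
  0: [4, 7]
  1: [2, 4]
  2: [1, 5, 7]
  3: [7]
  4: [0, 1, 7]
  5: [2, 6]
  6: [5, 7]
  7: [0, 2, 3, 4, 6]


Visit 1, push [4, 2]
Visit 2, push [7, 5]
Visit 5, push [6]
Visit 6, push [7]
Visit 7, push [4, 3, 0]
Visit 0, push [4]
Visit 4, push []
Visit 3, push []

DFS order: [1, 2, 5, 6, 7, 0, 4, 3]


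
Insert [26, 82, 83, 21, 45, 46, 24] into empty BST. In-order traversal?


Insert 26: root
Insert 82: R from 26
Insert 83: R from 26 -> R from 82
Insert 21: L from 26
Insert 45: R from 26 -> L from 82
Insert 46: R from 26 -> L from 82 -> R from 45
Insert 24: L from 26 -> R from 21

In-order: [21, 24, 26, 45, 46, 82, 83]


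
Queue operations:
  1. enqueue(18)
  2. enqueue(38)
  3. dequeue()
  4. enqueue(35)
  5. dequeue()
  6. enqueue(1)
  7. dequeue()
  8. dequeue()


enqueue(18) -> [18]
enqueue(38) -> [18, 38]
dequeue()->18, [38]
enqueue(35) -> [38, 35]
dequeue()->38, [35]
enqueue(1) -> [35, 1]
dequeue()->35, [1]
dequeue()->1, []

Final queue: []


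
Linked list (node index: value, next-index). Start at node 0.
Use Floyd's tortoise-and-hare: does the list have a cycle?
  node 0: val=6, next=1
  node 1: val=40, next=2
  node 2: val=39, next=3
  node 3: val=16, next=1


Floyd's tortoise (slow, +1) and hare (fast, +2):
  init: slow=0, fast=0
  step 1: slow=1, fast=2
  step 2: slow=2, fast=1
  step 3: slow=3, fast=3
  slow == fast at node 3: cycle detected

Cycle: yes


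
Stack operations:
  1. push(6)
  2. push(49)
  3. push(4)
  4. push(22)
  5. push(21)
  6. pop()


push(6) -> [6]
push(49) -> [6, 49]
push(4) -> [6, 49, 4]
push(22) -> [6, 49, 4, 22]
push(21) -> [6, 49, 4, 22, 21]
pop()->21, [6, 49, 4, 22]

Final stack: [6, 49, 4, 22]


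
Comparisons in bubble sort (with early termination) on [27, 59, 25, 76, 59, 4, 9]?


Algorithm: bubble sort (with early termination)
Input: [27, 59, 25, 76, 59, 4, 9]
Sorted: [4, 9, 25, 27, 59, 59, 76]

21


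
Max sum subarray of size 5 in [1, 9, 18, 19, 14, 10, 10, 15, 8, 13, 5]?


[0:5]: 61
[1:6]: 70
[2:7]: 71
[3:8]: 68
[4:9]: 57
[5:10]: 56
[6:11]: 51

Max: 71 at [2:7]


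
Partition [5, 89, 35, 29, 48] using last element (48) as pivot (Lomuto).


Pivot: 48
  5 <= 48: advance i (no swap)
  35 <= 48: swap -> [5, 35, 89, 29, 48]
  29 <= 48: swap -> [5, 35, 29, 89, 48]
Place pivot at 3: [5, 35, 29, 48, 89]

Partitioned: [5, 35, 29, 48, 89]


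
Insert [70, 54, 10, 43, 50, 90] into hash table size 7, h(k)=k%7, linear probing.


Insert 70: h=0 -> slot 0
Insert 54: h=5 -> slot 5
Insert 10: h=3 -> slot 3
Insert 43: h=1 -> slot 1
Insert 50: h=1, 1 probes -> slot 2
Insert 90: h=6 -> slot 6

Table: [70, 43, 50, 10, None, 54, 90]


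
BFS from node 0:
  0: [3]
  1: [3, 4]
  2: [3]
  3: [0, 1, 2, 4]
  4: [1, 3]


Visit 0, enqueue [3]
Visit 3, enqueue [1, 2, 4]
Visit 1, enqueue []
Visit 2, enqueue []
Visit 4, enqueue []

BFS order: [0, 3, 1, 2, 4]


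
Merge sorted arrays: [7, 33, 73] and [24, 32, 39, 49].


Take 7 from A
Take 24 from B
Take 32 from B
Take 33 from A
Take 39 from B
Take 49 from B

Merged: [7, 24, 32, 33, 39, 49, 73]


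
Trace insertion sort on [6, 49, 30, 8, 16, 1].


Initial: [6, 49, 30, 8, 16, 1]
Insert 49: [6, 49, 30, 8, 16, 1]
Insert 30: [6, 30, 49, 8, 16, 1]
Insert 8: [6, 8, 30, 49, 16, 1]
Insert 16: [6, 8, 16, 30, 49, 1]
Insert 1: [1, 6, 8, 16, 30, 49]

Sorted: [1, 6, 8, 16, 30, 49]


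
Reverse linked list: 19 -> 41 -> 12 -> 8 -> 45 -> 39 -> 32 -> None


Step 1: curr=19, set curr.next=prev(None) | reversed so far: 19
Step 2: curr=41, set curr.next=prev(19) | reversed so far: 41 -> 19
Step 3: curr=12, set curr.next=prev(41) | reversed so far: 12 -> 41 -> 19
Step 4: curr=8, set curr.next=prev(12) | reversed so far: 8 -> 12 -> 41 -> 19
Step 5: curr=45, set curr.next=prev(8) | reversed so far: 45 -> 8 -> 12 -> 41 -> 19
Step 6: curr=39, set curr.next=prev(45) | reversed so far: 39 -> 45 -> 8 -> 12 -> 41 -> 19
Step 7: curr=32, set curr.next=prev(39) | reversed so far: 32 -> 39 -> 45 -> 8 -> 12 -> 41 -> 19

32 -> 39 -> 45 -> 8 -> 12 -> 41 -> 19 -> None


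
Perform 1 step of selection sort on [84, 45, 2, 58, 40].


Initial: [84, 45, 2, 58, 40]
Step 1: min=2 at 2
  Swap: [2, 45, 84, 58, 40]

After 1 step: [2, 45, 84, 58, 40]


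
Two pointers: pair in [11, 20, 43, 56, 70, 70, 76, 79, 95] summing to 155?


lo=0(11)+hi=8(95)=106
lo=1(20)+hi=8(95)=115
lo=2(43)+hi=8(95)=138
lo=3(56)+hi=8(95)=151
lo=4(70)+hi=8(95)=165
lo=4(70)+hi=7(79)=149
lo=5(70)+hi=7(79)=149
lo=6(76)+hi=7(79)=155

Yes: 76+79=155


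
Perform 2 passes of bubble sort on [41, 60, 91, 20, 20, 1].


Initial: [41, 60, 91, 20, 20, 1]
Pass 1: [41, 60, 20, 20, 1, 91] (3 swaps)
Pass 2: [41, 20, 20, 1, 60, 91] (3 swaps)

After 2 passes: [41, 20, 20, 1, 60, 91]


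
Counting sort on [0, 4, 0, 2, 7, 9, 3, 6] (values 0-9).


Input: [0, 4, 0, 2, 7, 9, 3, 6]
Counts: [2, 0, 1, 1, 1, 0, 1, 1, 0, 1]

Sorted: [0, 0, 2, 3, 4, 6, 7, 9]


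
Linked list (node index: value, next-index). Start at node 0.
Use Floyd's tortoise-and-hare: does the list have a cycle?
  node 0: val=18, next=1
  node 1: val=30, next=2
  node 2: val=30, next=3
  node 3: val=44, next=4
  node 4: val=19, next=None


Floyd's tortoise (slow, +1) and hare (fast, +2):
  init: slow=0, fast=0
  step 1: slow=1, fast=2
  step 2: slow=2, fast=4
  step 3: fast -> None, no cycle

Cycle: no


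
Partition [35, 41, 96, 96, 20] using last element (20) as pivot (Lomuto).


Pivot: 20
Place pivot at 0: [20, 41, 96, 96, 35]

Partitioned: [20, 41, 96, 96, 35]


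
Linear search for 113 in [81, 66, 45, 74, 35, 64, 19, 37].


i=0: 81!=113
i=1: 66!=113
i=2: 45!=113
i=3: 74!=113
i=4: 35!=113
i=5: 64!=113
i=6: 19!=113
i=7: 37!=113

Not found, 8 comps


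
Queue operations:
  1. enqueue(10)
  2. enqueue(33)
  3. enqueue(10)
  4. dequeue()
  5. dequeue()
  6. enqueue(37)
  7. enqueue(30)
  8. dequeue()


enqueue(10) -> [10]
enqueue(33) -> [10, 33]
enqueue(10) -> [10, 33, 10]
dequeue()->10, [33, 10]
dequeue()->33, [10]
enqueue(37) -> [10, 37]
enqueue(30) -> [10, 37, 30]
dequeue()->10, [37, 30]

Final queue: [37, 30]


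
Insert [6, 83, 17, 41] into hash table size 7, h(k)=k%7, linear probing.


Insert 6: h=6 -> slot 6
Insert 83: h=6, 1 probes -> slot 0
Insert 17: h=3 -> slot 3
Insert 41: h=6, 2 probes -> slot 1

Table: [83, 41, None, 17, None, None, 6]


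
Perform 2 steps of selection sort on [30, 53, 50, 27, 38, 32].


Initial: [30, 53, 50, 27, 38, 32]
Step 1: min=27 at 3
  Swap: [27, 53, 50, 30, 38, 32]
Step 2: min=30 at 3
  Swap: [27, 30, 50, 53, 38, 32]

After 2 steps: [27, 30, 50, 53, 38, 32]


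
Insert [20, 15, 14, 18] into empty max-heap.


Insert 20: [20]
Insert 15: [20, 15]
Insert 14: [20, 15, 14]
Insert 18: [20, 18, 14, 15]

Final heap: [20, 18, 14, 15]


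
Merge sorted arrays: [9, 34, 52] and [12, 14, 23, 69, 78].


Take 9 from A
Take 12 from B
Take 14 from B
Take 23 from B
Take 34 from A
Take 52 from A

Merged: [9, 12, 14, 23, 34, 52, 69, 78]


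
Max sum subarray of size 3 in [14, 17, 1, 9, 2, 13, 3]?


[0:3]: 32
[1:4]: 27
[2:5]: 12
[3:6]: 24
[4:7]: 18

Max: 32 at [0:3]


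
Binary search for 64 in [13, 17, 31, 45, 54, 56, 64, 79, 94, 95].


Step 1: lo=0, hi=9, mid=4, val=54
Step 2: lo=5, hi=9, mid=7, val=79
Step 3: lo=5, hi=6, mid=5, val=56
Step 4: lo=6, hi=6, mid=6, val=64

Found at index 6


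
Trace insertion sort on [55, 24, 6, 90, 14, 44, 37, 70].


Initial: [55, 24, 6, 90, 14, 44, 37, 70]
Insert 24: [24, 55, 6, 90, 14, 44, 37, 70]
Insert 6: [6, 24, 55, 90, 14, 44, 37, 70]
Insert 90: [6, 24, 55, 90, 14, 44, 37, 70]
Insert 14: [6, 14, 24, 55, 90, 44, 37, 70]
Insert 44: [6, 14, 24, 44, 55, 90, 37, 70]
Insert 37: [6, 14, 24, 37, 44, 55, 90, 70]
Insert 70: [6, 14, 24, 37, 44, 55, 70, 90]

Sorted: [6, 14, 24, 37, 44, 55, 70, 90]


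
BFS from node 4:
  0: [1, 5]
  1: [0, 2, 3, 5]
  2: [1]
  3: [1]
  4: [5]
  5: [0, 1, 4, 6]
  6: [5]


Visit 4, enqueue [5]
Visit 5, enqueue [0, 1, 6]
Visit 0, enqueue []
Visit 1, enqueue [2, 3]
Visit 6, enqueue []
Visit 2, enqueue []
Visit 3, enqueue []

BFS order: [4, 5, 0, 1, 6, 2, 3]


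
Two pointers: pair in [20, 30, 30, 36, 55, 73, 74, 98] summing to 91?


lo=0(20)+hi=7(98)=118
lo=0(20)+hi=6(74)=94
lo=0(20)+hi=5(73)=93
lo=0(20)+hi=4(55)=75
lo=1(30)+hi=4(55)=85
lo=2(30)+hi=4(55)=85
lo=3(36)+hi=4(55)=91

Yes: 36+55=91


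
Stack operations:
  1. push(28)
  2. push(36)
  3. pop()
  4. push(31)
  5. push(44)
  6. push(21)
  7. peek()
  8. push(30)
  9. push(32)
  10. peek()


push(28) -> [28]
push(36) -> [28, 36]
pop()->36, [28]
push(31) -> [28, 31]
push(44) -> [28, 31, 44]
push(21) -> [28, 31, 44, 21]
peek()->21
push(30) -> [28, 31, 44, 21, 30]
push(32) -> [28, 31, 44, 21, 30, 32]
peek()->32

Final stack: [28, 31, 44, 21, 30, 32]


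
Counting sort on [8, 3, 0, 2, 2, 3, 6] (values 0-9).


Input: [8, 3, 0, 2, 2, 3, 6]
Counts: [1, 0, 2, 2, 0, 0, 1, 0, 1, 0]

Sorted: [0, 2, 2, 3, 3, 6, 8]


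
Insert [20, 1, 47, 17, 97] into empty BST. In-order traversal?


Insert 20: root
Insert 1: L from 20
Insert 47: R from 20
Insert 17: L from 20 -> R from 1
Insert 97: R from 20 -> R from 47

In-order: [1, 17, 20, 47, 97]


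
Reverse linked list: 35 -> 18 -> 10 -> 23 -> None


Step 1: curr=35, set curr.next=prev(None) | reversed so far: 35
Step 2: curr=18, set curr.next=prev(35) | reversed so far: 18 -> 35
Step 3: curr=10, set curr.next=prev(18) | reversed so far: 10 -> 18 -> 35
Step 4: curr=23, set curr.next=prev(10) | reversed so far: 23 -> 10 -> 18 -> 35

23 -> 10 -> 18 -> 35 -> None


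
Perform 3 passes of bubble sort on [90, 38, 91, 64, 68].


Initial: [90, 38, 91, 64, 68]
Pass 1: [38, 90, 64, 68, 91] (3 swaps)
Pass 2: [38, 64, 68, 90, 91] (2 swaps)
Pass 3: [38, 64, 68, 90, 91] (0 swaps)

After 3 passes: [38, 64, 68, 90, 91]


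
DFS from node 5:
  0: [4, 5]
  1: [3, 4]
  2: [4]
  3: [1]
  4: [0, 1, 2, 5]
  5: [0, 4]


Visit 5, push [4, 0]
Visit 0, push [4]
Visit 4, push [2, 1]
Visit 1, push [3]
Visit 3, push []
Visit 2, push []

DFS order: [5, 0, 4, 1, 3, 2]


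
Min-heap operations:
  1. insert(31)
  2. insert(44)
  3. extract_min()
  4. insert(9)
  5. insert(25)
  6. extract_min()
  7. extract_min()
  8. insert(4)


insert(31) -> [31]
insert(44) -> [31, 44]
extract_min()->31, [44]
insert(9) -> [9, 44]
insert(25) -> [9, 44, 25]
extract_min()->9, [25, 44]
extract_min()->25, [44]
insert(4) -> [4, 44]

Final heap: [4, 44]


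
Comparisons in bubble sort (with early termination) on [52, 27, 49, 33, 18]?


Algorithm: bubble sort (with early termination)
Input: [52, 27, 49, 33, 18]
Sorted: [18, 27, 33, 49, 52]

10


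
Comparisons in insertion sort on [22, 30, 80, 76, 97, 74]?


Algorithm: insertion sort
Input: [22, 30, 80, 76, 97, 74]
Sorted: [22, 30, 74, 76, 80, 97]

9


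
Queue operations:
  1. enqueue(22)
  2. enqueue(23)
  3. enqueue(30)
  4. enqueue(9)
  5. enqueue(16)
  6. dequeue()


enqueue(22) -> [22]
enqueue(23) -> [22, 23]
enqueue(30) -> [22, 23, 30]
enqueue(9) -> [22, 23, 30, 9]
enqueue(16) -> [22, 23, 30, 9, 16]
dequeue()->22, [23, 30, 9, 16]

Final queue: [23, 30, 9, 16]


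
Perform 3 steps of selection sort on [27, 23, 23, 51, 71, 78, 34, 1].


Initial: [27, 23, 23, 51, 71, 78, 34, 1]
Step 1: min=1 at 7
  Swap: [1, 23, 23, 51, 71, 78, 34, 27]
Step 2: min=23 at 1
  Swap: [1, 23, 23, 51, 71, 78, 34, 27]
Step 3: min=23 at 2
  Swap: [1, 23, 23, 51, 71, 78, 34, 27]

After 3 steps: [1, 23, 23, 51, 71, 78, 34, 27]


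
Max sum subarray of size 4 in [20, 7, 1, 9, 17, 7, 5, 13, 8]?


[0:4]: 37
[1:5]: 34
[2:6]: 34
[3:7]: 38
[4:8]: 42
[5:9]: 33

Max: 42 at [4:8]


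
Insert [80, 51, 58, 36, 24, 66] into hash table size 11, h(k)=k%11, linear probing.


Insert 80: h=3 -> slot 3
Insert 51: h=7 -> slot 7
Insert 58: h=3, 1 probes -> slot 4
Insert 36: h=3, 2 probes -> slot 5
Insert 24: h=2 -> slot 2
Insert 66: h=0 -> slot 0

Table: [66, None, 24, 80, 58, 36, None, 51, None, None, None]


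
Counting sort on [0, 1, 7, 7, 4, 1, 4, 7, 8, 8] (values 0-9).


Input: [0, 1, 7, 7, 4, 1, 4, 7, 8, 8]
Counts: [1, 2, 0, 0, 2, 0, 0, 3, 2, 0]

Sorted: [0, 1, 1, 4, 4, 7, 7, 7, 8, 8]


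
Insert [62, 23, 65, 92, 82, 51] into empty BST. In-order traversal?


Insert 62: root
Insert 23: L from 62
Insert 65: R from 62
Insert 92: R from 62 -> R from 65
Insert 82: R from 62 -> R from 65 -> L from 92
Insert 51: L from 62 -> R from 23

In-order: [23, 51, 62, 65, 82, 92]


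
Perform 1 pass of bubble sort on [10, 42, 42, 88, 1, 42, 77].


Initial: [10, 42, 42, 88, 1, 42, 77]
Pass 1: [10, 42, 42, 1, 42, 77, 88] (3 swaps)

After 1 pass: [10, 42, 42, 1, 42, 77, 88]


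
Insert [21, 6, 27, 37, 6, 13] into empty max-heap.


Insert 21: [21]
Insert 6: [21, 6]
Insert 27: [27, 6, 21]
Insert 37: [37, 27, 21, 6]
Insert 6: [37, 27, 21, 6, 6]
Insert 13: [37, 27, 21, 6, 6, 13]

Final heap: [37, 27, 21, 6, 6, 13]


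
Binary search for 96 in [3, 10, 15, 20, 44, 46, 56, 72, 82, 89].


Step 1: lo=0, hi=9, mid=4, val=44
Step 2: lo=5, hi=9, mid=7, val=72
Step 3: lo=8, hi=9, mid=8, val=82
Step 4: lo=9, hi=9, mid=9, val=89

Not found


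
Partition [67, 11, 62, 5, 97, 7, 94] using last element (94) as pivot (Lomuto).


Pivot: 94
  67 <= 94: advance i (no swap)
  11 <= 94: advance i (no swap)
  62 <= 94: advance i (no swap)
  5 <= 94: advance i (no swap)
  7 <= 94: swap -> [67, 11, 62, 5, 7, 97, 94]
Place pivot at 5: [67, 11, 62, 5, 7, 94, 97]

Partitioned: [67, 11, 62, 5, 7, 94, 97]


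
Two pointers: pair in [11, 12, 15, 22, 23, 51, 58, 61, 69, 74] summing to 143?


lo=0(11)+hi=9(74)=85
lo=1(12)+hi=9(74)=86
lo=2(15)+hi=9(74)=89
lo=3(22)+hi=9(74)=96
lo=4(23)+hi=9(74)=97
lo=5(51)+hi=9(74)=125
lo=6(58)+hi=9(74)=132
lo=7(61)+hi=9(74)=135
lo=8(69)+hi=9(74)=143

Yes: 69+74=143


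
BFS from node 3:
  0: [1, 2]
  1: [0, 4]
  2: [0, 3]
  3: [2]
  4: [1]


Visit 3, enqueue [2]
Visit 2, enqueue [0]
Visit 0, enqueue [1]
Visit 1, enqueue [4]
Visit 4, enqueue []

BFS order: [3, 2, 0, 1, 4]


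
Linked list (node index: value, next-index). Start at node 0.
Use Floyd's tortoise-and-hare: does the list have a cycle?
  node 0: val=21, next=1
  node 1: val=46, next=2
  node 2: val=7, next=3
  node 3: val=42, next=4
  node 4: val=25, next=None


Floyd's tortoise (slow, +1) and hare (fast, +2):
  init: slow=0, fast=0
  step 1: slow=1, fast=2
  step 2: slow=2, fast=4
  step 3: fast -> None, no cycle

Cycle: no


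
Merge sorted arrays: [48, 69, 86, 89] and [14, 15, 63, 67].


Take 14 from B
Take 15 from B
Take 48 from A
Take 63 from B
Take 67 from B

Merged: [14, 15, 48, 63, 67, 69, 86, 89]


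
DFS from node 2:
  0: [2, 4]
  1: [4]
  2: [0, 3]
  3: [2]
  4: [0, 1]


Visit 2, push [3, 0]
Visit 0, push [4]
Visit 4, push [1]
Visit 1, push []
Visit 3, push []

DFS order: [2, 0, 4, 1, 3]


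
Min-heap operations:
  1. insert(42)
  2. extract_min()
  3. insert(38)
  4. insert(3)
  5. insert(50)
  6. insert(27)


insert(42) -> [42]
extract_min()->42, []
insert(38) -> [38]
insert(3) -> [3, 38]
insert(50) -> [3, 38, 50]
insert(27) -> [3, 27, 50, 38]

Final heap: [3, 27, 50, 38]


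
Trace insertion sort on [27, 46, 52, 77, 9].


Initial: [27, 46, 52, 77, 9]
Insert 46: [27, 46, 52, 77, 9]
Insert 52: [27, 46, 52, 77, 9]
Insert 77: [27, 46, 52, 77, 9]
Insert 9: [9, 27, 46, 52, 77]

Sorted: [9, 27, 46, 52, 77]


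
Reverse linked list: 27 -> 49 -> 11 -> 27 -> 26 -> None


Step 1: curr=27, set curr.next=prev(None) | reversed so far: 27
Step 2: curr=49, set curr.next=prev(27) | reversed so far: 49 -> 27
Step 3: curr=11, set curr.next=prev(49) | reversed so far: 11 -> 49 -> 27
Step 4: curr=27, set curr.next=prev(11) | reversed so far: 27 -> 11 -> 49 -> 27
Step 5: curr=26, set curr.next=prev(27) | reversed so far: 26 -> 27 -> 11 -> 49 -> 27

26 -> 27 -> 11 -> 49 -> 27 -> None


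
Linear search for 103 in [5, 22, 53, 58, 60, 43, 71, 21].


i=0: 5!=103
i=1: 22!=103
i=2: 53!=103
i=3: 58!=103
i=4: 60!=103
i=5: 43!=103
i=6: 71!=103
i=7: 21!=103

Not found, 8 comps


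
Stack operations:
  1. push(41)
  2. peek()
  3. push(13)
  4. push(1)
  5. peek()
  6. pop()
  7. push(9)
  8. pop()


push(41) -> [41]
peek()->41
push(13) -> [41, 13]
push(1) -> [41, 13, 1]
peek()->1
pop()->1, [41, 13]
push(9) -> [41, 13, 9]
pop()->9, [41, 13]

Final stack: [41, 13]


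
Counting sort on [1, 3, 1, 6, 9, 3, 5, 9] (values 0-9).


Input: [1, 3, 1, 6, 9, 3, 5, 9]
Counts: [0, 2, 0, 2, 0, 1, 1, 0, 0, 2]

Sorted: [1, 1, 3, 3, 5, 6, 9, 9]


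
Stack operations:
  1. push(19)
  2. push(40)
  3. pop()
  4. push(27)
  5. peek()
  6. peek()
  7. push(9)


push(19) -> [19]
push(40) -> [19, 40]
pop()->40, [19]
push(27) -> [19, 27]
peek()->27
peek()->27
push(9) -> [19, 27, 9]

Final stack: [19, 27, 9]


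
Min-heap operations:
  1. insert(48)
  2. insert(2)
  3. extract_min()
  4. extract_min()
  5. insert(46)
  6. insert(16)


insert(48) -> [48]
insert(2) -> [2, 48]
extract_min()->2, [48]
extract_min()->48, []
insert(46) -> [46]
insert(16) -> [16, 46]

Final heap: [16, 46]


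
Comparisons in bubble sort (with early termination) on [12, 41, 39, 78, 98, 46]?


Algorithm: bubble sort (with early termination)
Input: [12, 41, 39, 78, 98, 46]
Sorted: [12, 39, 41, 46, 78, 98]

12


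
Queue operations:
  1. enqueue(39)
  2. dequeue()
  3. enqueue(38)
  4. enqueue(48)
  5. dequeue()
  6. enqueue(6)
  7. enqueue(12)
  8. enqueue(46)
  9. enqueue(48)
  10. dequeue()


enqueue(39) -> [39]
dequeue()->39, []
enqueue(38) -> [38]
enqueue(48) -> [38, 48]
dequeue()->38, [48]
enqueue(6) -> [48, 6]
enqueue(12) -> [48, 6, 12]
enqueue(46) -> [48, 6, 12, 46]
enqueue(48) -> [48, 6, 12, 46, 48]
dequeue()->48, [6, 12, 46, 48]

Final queue: [6, 12, 46, 48]


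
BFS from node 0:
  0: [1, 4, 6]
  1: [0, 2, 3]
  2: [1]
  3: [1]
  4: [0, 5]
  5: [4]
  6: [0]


Visit 0, enqueue [1, 4, 6]
Visit 1, enqueue [2, 3]
Visit 4, enqueue [5]
Visit 6, enqueue []
Visit 2, enqueue []
Visit 3, enqueue []
Visit 5, enqueue []

BFS order: [0, 1, 4, 6, 2, 3, 5]


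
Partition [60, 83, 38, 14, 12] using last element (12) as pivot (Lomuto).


Pivot: 12
Place pivot at 0: [12, 83, 38, 14, 60]

Partitioned: [12, 83, 38, 14, 60]


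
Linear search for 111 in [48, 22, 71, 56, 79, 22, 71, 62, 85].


i=0: 48!=111
i=1: 22!=111
i=2: 71!=111
i=3: 56!=111
i=4: 79!=111
i=5: 22!=111
i=6: 71!=111
i=7: 62!=111
i=8: 85!=111

Not found, 9 comps


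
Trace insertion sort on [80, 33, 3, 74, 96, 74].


Initial: [80, 33, 3, 74, 96, 74]
Insert 33: [33, 80, 3, 74, 96, 74]
Insert 3: [3, 33, 80, 74, 96, 74]
Insert 74: [3, 33, 74, 80, 96, 74]
Insert 96: [3, 33, 74, 80, 96, 74]
Insert 74: [3, 33, 74, 74, 80, 96]

Sorted: [3, 33, 74, 74, 80, 96]


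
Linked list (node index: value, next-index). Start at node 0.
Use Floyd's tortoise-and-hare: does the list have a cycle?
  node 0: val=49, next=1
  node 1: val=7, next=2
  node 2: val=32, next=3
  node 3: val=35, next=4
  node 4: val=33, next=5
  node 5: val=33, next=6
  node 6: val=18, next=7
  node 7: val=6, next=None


Floyd's tortoise (slow, +1) and hare (fast, +2):
  init: slow=0, fast=0
  step 1: slow=1, fast=2
  step 2: slow=2, fast=4
  step 3: slow=3, fast=6
  step 4: fast 6->7->None, no cycle

Cycle: no


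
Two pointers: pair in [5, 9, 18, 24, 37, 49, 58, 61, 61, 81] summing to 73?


lo=0(5)+hi=9(81)=86
lo=0(5)+hi=8(61)=66
lo=1(9)+hi=8(61)=70
lo=2(18)+hi=8(61)=79
lo=2(18)+hi=7(61)=79
lo=2(18)+hi=6(58)=76
lo=2(18)+hi=5(49)=67
lo=3(24)+hi=5(49)=73

Yes: 24+49=73


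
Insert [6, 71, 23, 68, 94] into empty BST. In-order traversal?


Insert 6: root
Insert 71: R from 6
Insert 23: R from 6 -> L from 71
Insert 68: R from 6 -> L from 71 -> R from 23
Insert 94: R from 6 -> R from 71

In-order: [6, 23, 68, 71, 94]


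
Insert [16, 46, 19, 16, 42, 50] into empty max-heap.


Insert 16: [16]
Insert 46: [46, 16]
Insert 19: [46, 16, 19]
Insert 16: [46, 16, 19, 16]
Insert 42: [46, 42, 19, 16, 16]
Insert 50: [50, 42, 46, 16, 16, 19]

Final heap: [50, 42, 46, 16, 16, 19]


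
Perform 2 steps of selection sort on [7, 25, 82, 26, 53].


Initial: [7, 25, 82, 26, 53]
Step 1: min=7 at 0
  Swap: [7, 25, 82, 26, 53]
Step 2: min=25 at 1
  Swap: [7, 25, 82, 26, 53]

After 2 steps: [7, 25, 82, 26, 53]


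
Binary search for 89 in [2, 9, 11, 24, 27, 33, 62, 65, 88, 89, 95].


Step 1: lo=0, hi=10, mid=5, val=33
Step 2: lo=6, hi=10, mid=8, val=88
Step 3: lo=9, hi=10, mid=9, val=89

Found at index 9


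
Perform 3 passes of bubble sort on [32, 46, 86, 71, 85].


Initial: [32, 46, 86, 71, 85]
Pass 1: [32, 46, 71, 85, 86] (2 swaps)
Pass 2: [32, 46, 71, 85, 86] (0 swaps)
Pass 3: [32, 46, 71, 85, 86] (0 swaps)

After 3 passes: [32, 46, 71, 85, 86]


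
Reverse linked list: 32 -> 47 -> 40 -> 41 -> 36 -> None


Step 1: curr=32, set curr.next=prev(None) | reversed so far: 32
Step 2: curr=47, set curr.next=prev(32) | reversed so far: 47 -> 32
Step 3: curr=40, set curr.next=prev(47) | reversed so far: 40 -> 47 -> 32
Step 4: curr=41, set curr.next=prev(40) | reversed so far: 41 -> 40 -> 47 -> 32
Step 5: curr=36, set curr.next=prev(41) | reversed so far: 36 -> 41 -> 40 -> 47 -> 32

36 -> 41 -> 40 -> 47 -> 32 -> None


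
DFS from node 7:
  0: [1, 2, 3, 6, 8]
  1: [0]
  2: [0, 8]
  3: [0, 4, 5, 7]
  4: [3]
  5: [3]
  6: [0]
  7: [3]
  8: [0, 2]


Visit 7, push [3]
Visit 3, push [5, 4, 0]
Visit 0, push [8, 6, 2, 1]
Visit 1, push []
Visit 2, push [8]
Visit 8, push []
Visit 6, push []
Visit 4, push []
Visit 5, push []

DFS order: [7, 3, 0, 1, 2, 8, 6, 4, 5]


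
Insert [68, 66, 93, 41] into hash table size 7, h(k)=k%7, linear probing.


Insert 68: h=5 -> slot 5
Insert 66: h=3 -> slot 3
Insert 93: h=2 -> slot 2
Insert 41: h=6 -> slot 6

Table: [None, None, 93, 66, None, 68, 41]


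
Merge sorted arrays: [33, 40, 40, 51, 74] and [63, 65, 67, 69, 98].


Take 33 from A
Take 40 from A
Take 40 from A
Take 51 from A
Take 63 from B
Take 65 from B
Take 67 from B
Take 69 from B
Take 74 from A

Merged: [33, 40, 40, 51, 63, 65, 67, 69, 74, 98]


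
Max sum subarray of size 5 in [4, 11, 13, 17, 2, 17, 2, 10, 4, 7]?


[0:5]: 47
[1:6]: 60
[2:7]: 51
[3:8]: 48
[4:9]: 35
[5:10]: 40

Max: 60 at [1:6]


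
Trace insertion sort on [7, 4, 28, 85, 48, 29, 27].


Initial: [7, 4, 28, 85, 48, 29, 27]
Insert 4: [4, 7, 28, 85, 48, 29, 27]
Insert 28: [4, 7, 28, 85, 48, 29, 27]
Insert 85: [4, 7, 28, 85, 48, 29, 27]
Insert 48: [4, 7, 28, 48, 85, 29, 27]
Insert 29: [4, 7, 28, 29, 48, 85, 27]
Insert 27: [4, 7, 27, 28, 29, 48, 85]

Sorted: [4, 7, 27, 28, 29, 48, 85]


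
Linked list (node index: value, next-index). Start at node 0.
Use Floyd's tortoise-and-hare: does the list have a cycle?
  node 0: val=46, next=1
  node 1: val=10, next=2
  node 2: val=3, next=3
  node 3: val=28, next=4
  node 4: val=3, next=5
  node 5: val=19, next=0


Floyd's tortoise (slow, +1) and hare (fast, +2):
  init: slow=0, fast=0
  step 1: slow=1, fast=2
  step 2: slow=2, fast=4
  step 3: slow=3, fast=0
  step 4: slow=4, fast=2
  step 5: slow=5, fast=4
  step 6: slow=0, fast=0
  slow == fast at node 0: cycle detected

Cycle: yes


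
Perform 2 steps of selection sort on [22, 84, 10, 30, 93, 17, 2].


Initial: [22, 84, 10, 30, 93, 17, 2]
Step 1: min=2 at 6
  Swap: [2, 84, 10, 30, 93, 17, 22]
Step 2: min=10 at 2
  Swap: [2, 10, 84, 30, 93, 17, 22]

After 2 steps: [2, 10, 84, 30, 93, 17, 22]


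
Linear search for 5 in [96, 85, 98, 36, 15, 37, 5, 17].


i=0: 96!=5
i=1: 85!=5
i=2: 98!=5
i=3: 36!=5
i=4: 15!=5
i=5: 37!=5
i=6: 5==5 found!

Found at 6, 7 comps


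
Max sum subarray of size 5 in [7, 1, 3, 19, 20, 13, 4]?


[0:5]: 50
[1:6]: 56
[2:7]: 59

Max: 59 at [2:7]


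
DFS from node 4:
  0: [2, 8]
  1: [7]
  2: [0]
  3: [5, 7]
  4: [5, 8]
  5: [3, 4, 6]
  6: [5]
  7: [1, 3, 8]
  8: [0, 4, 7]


Visit 4, push [8, 5]
Visit 5, push [6, 3]
Visit 3, push [7]
Visit 7, push [8, 1]
Visit 1, push []
Visit 8, push [0]
Visit 0, push [2]
Visit 2, push []
Visit 6, push []

DFS order: [4, 5, 3, 7, 1, 8, 0, 2, 6]


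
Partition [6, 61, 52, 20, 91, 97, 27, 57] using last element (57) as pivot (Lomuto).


Pivot: 57
  6 <= 57: advance i (no swap)
  52 <= 57: swap -> [6, 52, 61, 20, 91, 97, 27, 57]
  20 <= 57: swap -> [6, 52, 20, 61, 91, 97, 27, 57]
  27 <= 57: swap -> [6, 52, 20, 27, 91, 97, 61, 57]
Place pivot at 4: [6, 52, 20, 27, 57, 97, 61, 91]

Partitioned: [6, 52, 20, 27, 57, 97, 61, 91]


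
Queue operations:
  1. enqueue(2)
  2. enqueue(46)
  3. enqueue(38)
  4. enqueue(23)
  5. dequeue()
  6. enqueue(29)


enqueue(2) -> [2]
enqueue(46) -> [2, 46]
enqueue(38) -> [2, 46, 38]
enqueue(23) -> [2, 46, 38, 23]
dequeue()->2, [46, 38, 23]
enqueue(29) -> [46, 38, 23, 29]

Final queue: [46, 38, 23, 29]


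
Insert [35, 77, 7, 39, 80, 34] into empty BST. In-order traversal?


Insert 35: root
Insert 77: R from 35
Insert 7: L from 35
Insert 39: R from 35 -> L from 77
Insert 80: R from 35 -> R from 77
Insert 34: L from 35 -> R from 7

In-order: [7, 34, 35, 39, 77, 80]


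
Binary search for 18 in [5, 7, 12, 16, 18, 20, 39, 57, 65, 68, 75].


Step 1: lo=0, hi=10, mid=5, val=20
Step 2: lo=0, hi=4, mid=2, val=12
Step 3: lo=3, hi=4, mid=3, val=16
Step 4: lo=4, hi=4, mid=4, val=18

Found at index 4


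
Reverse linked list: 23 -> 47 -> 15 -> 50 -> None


Step 1: curr=23, set curr.next=prev(None) | reversed so far: 23
Step 2: curr=47, set curr.next=prev(23) | reversed so far: 47 -> 23
Step 3: curr=15, set curr.next=prev(47) | reversed so far: 15 -> 47 -> 23
Step 4: curr=50, set curr.next=prev(15) | reversed so far: 50 -> 15 -> 47 -> 23

50 -> 15 -> 47 -> 23 -> None
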